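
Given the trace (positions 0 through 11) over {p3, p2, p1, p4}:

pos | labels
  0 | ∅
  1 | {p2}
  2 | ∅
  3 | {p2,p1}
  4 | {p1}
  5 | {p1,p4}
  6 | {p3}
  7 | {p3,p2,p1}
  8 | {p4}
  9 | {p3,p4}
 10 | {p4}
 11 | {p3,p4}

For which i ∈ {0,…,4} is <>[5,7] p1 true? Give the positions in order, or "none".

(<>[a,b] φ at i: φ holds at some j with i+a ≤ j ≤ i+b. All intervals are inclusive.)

Evaluate at each i in [0,4]:
  i=0: ✓ (witness j=5)
  i=1: ✓ (witness j=7)
  i=2: ✓ (witness j=7)
  i=3: ✗ (none in [8,10])
  i=4: ✗ (none in [9,11])

0, 1, 2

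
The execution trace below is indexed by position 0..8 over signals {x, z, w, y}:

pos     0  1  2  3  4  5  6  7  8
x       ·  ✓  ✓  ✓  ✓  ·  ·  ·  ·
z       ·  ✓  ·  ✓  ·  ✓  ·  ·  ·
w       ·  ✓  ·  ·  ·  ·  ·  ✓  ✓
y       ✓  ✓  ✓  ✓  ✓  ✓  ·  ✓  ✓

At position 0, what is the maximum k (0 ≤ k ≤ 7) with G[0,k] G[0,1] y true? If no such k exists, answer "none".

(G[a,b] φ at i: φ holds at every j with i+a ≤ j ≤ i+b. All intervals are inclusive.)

G[0,1] y must hold from j=0 onward; find where it first fails.
  j=0: holds
  j=1: holds
  j=2: holds
  j=3: holds
  j=4: holds
  j=5: fails
Holds on [0,4], so largest k = 4.

4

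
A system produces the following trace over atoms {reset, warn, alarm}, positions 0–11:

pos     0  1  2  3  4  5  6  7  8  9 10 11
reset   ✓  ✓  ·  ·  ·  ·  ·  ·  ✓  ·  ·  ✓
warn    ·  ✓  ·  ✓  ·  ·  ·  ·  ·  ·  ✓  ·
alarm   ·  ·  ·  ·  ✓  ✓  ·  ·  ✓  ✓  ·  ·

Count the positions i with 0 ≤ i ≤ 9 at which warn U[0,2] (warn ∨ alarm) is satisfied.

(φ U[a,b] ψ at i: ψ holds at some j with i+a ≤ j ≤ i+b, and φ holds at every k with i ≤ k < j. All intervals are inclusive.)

6

Evaluate at each i in [0,9]:
  i=0: ✗ (lhs fails at k=0 before rhs at j=1)
  i=1: ✓ (rhs at j=1)
  i=2: ✗ (lhs fails at k=2 before rhs at j=3)
  i=3: ✓ (rhs at j=3)
  i=4: ✓ (rhs at j=4)
  i=5: ✓ (rhs at j=5)
  i=6: ✗ (lhs fails at k=6 before rhs at j=8)
  i=7: ✗ (lhs fails at k=7 before rhs at j=8)
  i=8: ✓ (rhs at j=8)
  i=9: ✓ (rhs at j=9)
Positions where it holds: {1, 3, 4, 5, 8, 9} → 6.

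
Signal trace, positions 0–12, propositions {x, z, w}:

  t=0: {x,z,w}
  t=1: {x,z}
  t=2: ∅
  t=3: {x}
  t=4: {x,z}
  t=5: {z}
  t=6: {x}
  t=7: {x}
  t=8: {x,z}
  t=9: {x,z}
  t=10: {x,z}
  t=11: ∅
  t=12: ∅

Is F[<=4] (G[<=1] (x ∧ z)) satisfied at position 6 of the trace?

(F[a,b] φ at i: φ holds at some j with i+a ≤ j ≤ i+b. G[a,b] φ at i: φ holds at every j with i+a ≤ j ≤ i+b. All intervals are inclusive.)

Check G[<=1] (x ∧ z) at each j in [6,10]:
  j=6: fails at 6
  j=7: fails at 7
  j=8: holds on [8,9]
  j=9: holds on [9,10]
  j=10: fails at 11
Found at j=8 → formula holds.

Holds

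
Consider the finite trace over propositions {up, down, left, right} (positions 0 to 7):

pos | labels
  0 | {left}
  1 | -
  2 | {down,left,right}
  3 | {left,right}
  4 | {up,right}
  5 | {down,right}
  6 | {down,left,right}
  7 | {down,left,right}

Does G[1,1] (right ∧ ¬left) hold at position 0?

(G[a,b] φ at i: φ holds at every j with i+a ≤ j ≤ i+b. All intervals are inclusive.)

False

Check (right ∧ ¬left) at every j in [1,1]:
  j=1: false
Fails at j=1 → formula fails.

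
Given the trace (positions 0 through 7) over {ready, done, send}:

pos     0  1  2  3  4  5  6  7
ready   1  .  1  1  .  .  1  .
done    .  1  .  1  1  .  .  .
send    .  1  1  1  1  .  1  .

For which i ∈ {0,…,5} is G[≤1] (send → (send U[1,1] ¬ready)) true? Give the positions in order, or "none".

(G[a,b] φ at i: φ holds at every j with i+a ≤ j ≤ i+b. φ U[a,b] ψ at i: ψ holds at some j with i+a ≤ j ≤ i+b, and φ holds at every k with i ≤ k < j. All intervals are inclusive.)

Evaluate at each i in [0,5]:
  i=0: ✗ (fails at j=1)
  i=1: ✗ (fails at j=1)
  i=2: ✗ (fails at j=2)
  i=3: ✓ (all of [3,4])
  i=4: ✓ (all of [4,5])
  i=5: ✓ (all of [5,6])

3, 4, 5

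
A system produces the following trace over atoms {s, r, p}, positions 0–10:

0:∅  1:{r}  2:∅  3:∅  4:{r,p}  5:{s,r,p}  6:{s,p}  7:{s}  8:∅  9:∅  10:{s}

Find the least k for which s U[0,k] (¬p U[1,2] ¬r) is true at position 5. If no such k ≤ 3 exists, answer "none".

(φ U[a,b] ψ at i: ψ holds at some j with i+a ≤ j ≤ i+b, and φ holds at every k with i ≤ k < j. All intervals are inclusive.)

Need earliest j ≥ 5 with (¬p U[1,2] ¬r), and s at every k in [5,j-1].
  j=5: rhs fails.
  j=6: rhs fails.
  j=7: rhs holds; lhs holds on [5,6]. k = 2.

2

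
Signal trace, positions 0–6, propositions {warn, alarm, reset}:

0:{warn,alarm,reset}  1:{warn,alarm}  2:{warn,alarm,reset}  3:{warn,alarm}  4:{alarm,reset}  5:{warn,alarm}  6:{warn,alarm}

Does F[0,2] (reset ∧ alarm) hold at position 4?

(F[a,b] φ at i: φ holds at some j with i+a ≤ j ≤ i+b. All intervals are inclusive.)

Check (reset ∧ alarm) at each j in [4,6]:
  j=4: true
  j=5: false
  j=6: false
Found at j=4 → formula holds.

True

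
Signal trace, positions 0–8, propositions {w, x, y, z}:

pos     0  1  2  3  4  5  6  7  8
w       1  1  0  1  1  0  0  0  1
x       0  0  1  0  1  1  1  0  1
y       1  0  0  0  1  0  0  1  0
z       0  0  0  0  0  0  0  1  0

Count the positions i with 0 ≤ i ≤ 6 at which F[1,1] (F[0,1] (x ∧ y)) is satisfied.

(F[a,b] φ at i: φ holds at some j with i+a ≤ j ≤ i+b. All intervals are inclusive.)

2

Evaluate at each i in [0,6]:
  i=0: ✗ (none in [1,1])
  i=1: ✗ (none in [2,2])
  i=2: ✓ (witness j=3)
  i=3: ✓ (witness j=4)
  i=4: ✗ (none in [5,5])
  i=5: ✗ (none in [6,6])
  i=6: ✗ (none in [7,7])
Positions where it holds: {2, 3} → 2.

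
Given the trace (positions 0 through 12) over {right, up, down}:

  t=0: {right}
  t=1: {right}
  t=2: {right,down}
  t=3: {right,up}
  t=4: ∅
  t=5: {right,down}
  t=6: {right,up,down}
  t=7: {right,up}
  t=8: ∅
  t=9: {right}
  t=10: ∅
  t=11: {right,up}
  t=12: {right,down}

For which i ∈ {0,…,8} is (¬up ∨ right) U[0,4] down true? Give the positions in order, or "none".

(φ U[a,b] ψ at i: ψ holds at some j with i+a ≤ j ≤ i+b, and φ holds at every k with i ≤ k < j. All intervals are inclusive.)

Evaluate at each i in [0,8]:
  i=0: ✓ (rhs at j=2; lhs holds on [0,1])
  i=1: ✓ (rhs at j=2; lhs holds on [1,1])
  i=2: ✓ (rhs at j=2)
  i=3: ✓ (rhs at j=5; lhs holds on [3,4])
  i=4: ✓ (rhs at j=5; lhs holds on [4,4])
  i=5: ✓ (rhs at j=5)
  i=6: ✓ (rhs at j=6)
  i=7: ✗ (no rhs in [7,11])
  i=8: ✓ (rhs at j=12; lhs holds on [8,11])

0, 1, 2, 3, 4, 5, 6, 8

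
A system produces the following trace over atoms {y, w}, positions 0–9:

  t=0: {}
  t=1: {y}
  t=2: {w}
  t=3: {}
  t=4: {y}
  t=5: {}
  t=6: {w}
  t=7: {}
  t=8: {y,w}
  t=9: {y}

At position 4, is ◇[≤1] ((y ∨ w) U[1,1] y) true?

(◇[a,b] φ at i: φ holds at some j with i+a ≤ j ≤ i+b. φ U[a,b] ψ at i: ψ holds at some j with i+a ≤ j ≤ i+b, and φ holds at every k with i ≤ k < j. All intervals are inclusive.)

Does not hold

Check ((y ∨ w) U[1,1] y) at each j in [4,5]:
  j=4: fails
  j=5: fails
No position in the window satisfies it → formula fails.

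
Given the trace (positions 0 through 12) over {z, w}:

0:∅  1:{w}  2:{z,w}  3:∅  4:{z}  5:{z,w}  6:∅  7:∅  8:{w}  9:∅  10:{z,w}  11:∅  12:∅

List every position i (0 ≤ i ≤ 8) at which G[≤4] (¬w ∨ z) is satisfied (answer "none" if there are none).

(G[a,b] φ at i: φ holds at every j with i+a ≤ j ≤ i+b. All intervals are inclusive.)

Evaluate at each i in [0,8]:
  i=0: ✗ (fails at j=1)
  i=1: ✗ (fails at j=1)
  i=2: ✓ (all of [2,6])
  i=3: ✓ (all of [3,7])
  i=4: ✗ (fails at j=8)
  i=5: ✗ (fails at j=8)
  i=6: ✗ (fails at j=8)
  i=7: ✗ (fails at j=8)
  i=8: ✗ (fails at j=8)

2, 3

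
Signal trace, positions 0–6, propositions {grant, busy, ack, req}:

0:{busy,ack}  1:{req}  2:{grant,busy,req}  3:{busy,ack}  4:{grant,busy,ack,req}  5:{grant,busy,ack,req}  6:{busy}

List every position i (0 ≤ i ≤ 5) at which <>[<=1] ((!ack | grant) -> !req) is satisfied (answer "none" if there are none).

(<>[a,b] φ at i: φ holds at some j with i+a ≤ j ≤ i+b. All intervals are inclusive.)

Evaluate at each i in [0,5]:
  i=0: ✓ (witness j=0)
  i=1: ✗ (none in [1,2])
  i=2: ✓ (witness j=3)
  i=3: ✓ (witness j=3)
  i=4: ✗ (none in [4,5])
  i=5: ✓ (witness j=6)

0, 2, 3, 5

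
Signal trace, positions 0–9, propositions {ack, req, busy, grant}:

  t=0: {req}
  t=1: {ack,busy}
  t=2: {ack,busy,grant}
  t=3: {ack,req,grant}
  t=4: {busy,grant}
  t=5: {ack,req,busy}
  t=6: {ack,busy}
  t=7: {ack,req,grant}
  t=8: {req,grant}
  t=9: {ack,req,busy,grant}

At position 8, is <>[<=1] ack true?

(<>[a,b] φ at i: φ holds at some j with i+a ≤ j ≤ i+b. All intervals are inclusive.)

Yes

Check ack at each j in [8,9]:
  j=8: false
  j=9: true
Found at j=9 → formula holds.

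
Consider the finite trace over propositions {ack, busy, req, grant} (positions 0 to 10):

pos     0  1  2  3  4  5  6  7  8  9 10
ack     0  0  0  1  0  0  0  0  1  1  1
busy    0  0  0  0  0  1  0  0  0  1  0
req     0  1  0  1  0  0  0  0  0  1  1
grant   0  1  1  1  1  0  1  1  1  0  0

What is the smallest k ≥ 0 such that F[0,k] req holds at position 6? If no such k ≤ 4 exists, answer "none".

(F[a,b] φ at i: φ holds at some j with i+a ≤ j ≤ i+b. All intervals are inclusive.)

3

Scan j = 6,7,… for req:
  j=6: fails
  j=7: fails
  j=8: fails
  j=9: holds
First hit at j=9, so smallest k = 9-6 = 3.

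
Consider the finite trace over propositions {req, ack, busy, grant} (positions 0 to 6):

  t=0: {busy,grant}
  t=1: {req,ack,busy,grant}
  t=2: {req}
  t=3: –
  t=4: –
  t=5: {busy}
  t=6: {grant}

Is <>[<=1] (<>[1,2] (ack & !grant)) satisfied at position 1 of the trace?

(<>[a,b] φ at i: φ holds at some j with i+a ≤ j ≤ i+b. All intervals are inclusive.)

Check <>[1,2] (ack & !grant) at each j in [1,2]:
  j=1: fails (none in [2,3])
  j=2: fails (none in [3,4])
No position in the window satisfies it → formula fails.

False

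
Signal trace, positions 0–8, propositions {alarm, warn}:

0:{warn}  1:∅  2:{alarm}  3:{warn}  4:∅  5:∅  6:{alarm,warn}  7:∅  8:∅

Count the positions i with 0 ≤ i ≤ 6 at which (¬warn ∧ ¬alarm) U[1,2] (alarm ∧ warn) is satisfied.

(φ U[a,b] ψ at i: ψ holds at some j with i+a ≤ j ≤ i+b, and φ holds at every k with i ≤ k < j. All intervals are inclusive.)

Evaluate at each i in [0,6]:
  i=0: ✗ (no rhs in [1,2])
  i=1: ✗ (no rhs in [2,3])
  i=2: ✗ (no rhs in [3,4])
  i=3: ✗ (no rhs in [4,5])
  i=4: ✓ (rhs at j=6; lhs holds on [4,5])
  i=5: ✓ (rhs at j=6; lhs holds on [5,5])
  i=6: ✗ (no rhs in [7,8])
Positions where it holds: {4, 5} → 2.

2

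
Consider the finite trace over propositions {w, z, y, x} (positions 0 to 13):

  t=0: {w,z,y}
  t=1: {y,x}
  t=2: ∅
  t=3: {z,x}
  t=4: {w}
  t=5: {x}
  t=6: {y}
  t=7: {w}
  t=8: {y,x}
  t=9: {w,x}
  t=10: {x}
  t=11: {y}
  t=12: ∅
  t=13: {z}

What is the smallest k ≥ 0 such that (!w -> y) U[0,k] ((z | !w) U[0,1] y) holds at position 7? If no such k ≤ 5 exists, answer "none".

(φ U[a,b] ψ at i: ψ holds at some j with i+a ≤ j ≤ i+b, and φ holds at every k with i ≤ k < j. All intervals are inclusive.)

Need earliest j ≥ 7 with ((z | !w) U[0,1] y), and (!w -> y) at every k in [7,j-1].
  j=7: rhs fails.
  j=8: rhs holds; lhs holds on [7,7]. k = 1.

1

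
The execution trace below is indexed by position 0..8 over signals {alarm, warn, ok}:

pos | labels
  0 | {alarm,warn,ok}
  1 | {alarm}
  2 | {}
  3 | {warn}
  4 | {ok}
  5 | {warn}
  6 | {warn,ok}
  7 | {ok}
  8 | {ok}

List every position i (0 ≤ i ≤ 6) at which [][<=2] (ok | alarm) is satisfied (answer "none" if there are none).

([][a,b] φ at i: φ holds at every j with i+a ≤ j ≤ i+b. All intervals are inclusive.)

6

Evaluate at each i in [0,6]:
  i=0: ✗ (fails at j=2)
  i=1: ✗ (fails at j=2)
  i=2: ✗ (fails at j=2)
  i=3: ✗ (fails at j=3)
  i=4: ✗ (fails at j=5)
  i=5: ✗ (fails at j=5)
  i=6: ✓ (all of [6,8])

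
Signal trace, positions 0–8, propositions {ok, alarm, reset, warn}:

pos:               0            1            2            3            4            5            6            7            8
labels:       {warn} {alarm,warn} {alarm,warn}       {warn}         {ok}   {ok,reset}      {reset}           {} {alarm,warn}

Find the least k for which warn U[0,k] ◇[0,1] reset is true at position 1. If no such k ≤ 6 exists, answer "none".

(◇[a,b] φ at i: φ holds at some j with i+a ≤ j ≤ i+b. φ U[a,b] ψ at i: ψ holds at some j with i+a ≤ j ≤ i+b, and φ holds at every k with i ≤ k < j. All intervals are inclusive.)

3

Need earliest j ≥ 1 with ◇[0,1] reset, and warn at every k in [1,j-1].
  j=1: rhs fails.
  j=2: rhs fails.
  j=3: rhs fails.
  j=4: rhs holds; lhs holds on [1,3]. k = 3.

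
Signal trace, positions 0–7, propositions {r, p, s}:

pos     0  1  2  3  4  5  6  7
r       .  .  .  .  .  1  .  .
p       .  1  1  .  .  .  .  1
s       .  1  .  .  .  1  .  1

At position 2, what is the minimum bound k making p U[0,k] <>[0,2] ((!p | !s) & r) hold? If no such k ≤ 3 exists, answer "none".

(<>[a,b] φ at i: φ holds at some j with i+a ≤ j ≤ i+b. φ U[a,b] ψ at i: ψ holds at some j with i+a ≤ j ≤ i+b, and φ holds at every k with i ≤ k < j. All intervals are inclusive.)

Need earliest j ≥ 2 with <>[0,2] ((!p | !s) & r), and p at every k in [2,j-1].
  j=2: rhs fails.
  j=3: rhs holds; lhs holds on [2,2]. k = 1.

1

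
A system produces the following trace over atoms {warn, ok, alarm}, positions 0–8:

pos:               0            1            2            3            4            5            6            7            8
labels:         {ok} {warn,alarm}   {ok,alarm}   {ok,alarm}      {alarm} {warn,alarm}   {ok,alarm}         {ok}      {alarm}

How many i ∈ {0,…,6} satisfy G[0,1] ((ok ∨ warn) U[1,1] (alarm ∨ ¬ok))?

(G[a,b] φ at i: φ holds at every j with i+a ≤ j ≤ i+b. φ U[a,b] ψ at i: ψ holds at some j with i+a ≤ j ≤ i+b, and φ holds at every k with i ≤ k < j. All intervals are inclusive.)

3

Evaluate at each i in [0,6]:
  i=0: ✓ (all of [0,1])
  i=1: ✓ (all of [1,2])
  i=2: ✓ (all of [2,3])
  i=3: ✗ (fails at j=4)
  i=4: ✗ (fails at j=4)
  i=5: ✗ (fails at j=6)
  i=6: ✗ (fails at j=6)
Positions where it holds: {0, 1, 2} → 3.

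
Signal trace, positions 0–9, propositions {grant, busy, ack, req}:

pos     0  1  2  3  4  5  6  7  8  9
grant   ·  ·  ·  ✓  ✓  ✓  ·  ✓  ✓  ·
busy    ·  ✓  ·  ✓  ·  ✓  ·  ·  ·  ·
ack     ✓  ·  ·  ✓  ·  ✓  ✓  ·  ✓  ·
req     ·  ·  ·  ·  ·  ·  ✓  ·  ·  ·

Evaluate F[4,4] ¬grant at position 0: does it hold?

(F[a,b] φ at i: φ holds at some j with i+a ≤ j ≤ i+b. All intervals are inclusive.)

Check ¬grant at each j in [4,4]:
  j=4: false
No position in the window satisfies it → formula fails.

No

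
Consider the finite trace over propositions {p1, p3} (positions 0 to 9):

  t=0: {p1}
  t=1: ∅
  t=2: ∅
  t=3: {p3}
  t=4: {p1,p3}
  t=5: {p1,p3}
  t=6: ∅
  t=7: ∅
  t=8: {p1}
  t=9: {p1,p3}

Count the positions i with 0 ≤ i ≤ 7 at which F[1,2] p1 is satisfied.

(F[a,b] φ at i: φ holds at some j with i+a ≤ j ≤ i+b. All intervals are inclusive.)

Evaluate at each i in [0,7]:
  i=0: ✗ (none in [1,2])
  i=1: ✗ (none in [2,3])
  i=2: ✓ (witness j=4)
  i=3: ✓ (witness j=4)
  i=4: ✓ (witness j=5)
  i=5: ✗ (none in [6,7])
  i=6: ✓ (witness j=8)
  i=7: ✓ (witness j=8)
Positions where it holds: {2, 3, 4, 6, 7} → 5.

5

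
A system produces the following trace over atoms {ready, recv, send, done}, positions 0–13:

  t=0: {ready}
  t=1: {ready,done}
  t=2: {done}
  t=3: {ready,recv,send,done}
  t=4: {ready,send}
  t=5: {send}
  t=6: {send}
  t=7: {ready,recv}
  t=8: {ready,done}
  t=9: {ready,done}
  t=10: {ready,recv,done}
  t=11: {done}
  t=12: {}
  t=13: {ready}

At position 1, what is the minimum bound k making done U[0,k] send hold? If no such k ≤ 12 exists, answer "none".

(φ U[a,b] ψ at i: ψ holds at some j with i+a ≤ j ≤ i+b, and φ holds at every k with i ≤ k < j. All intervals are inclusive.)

Need earliest j ≥ 1 with send, and done at every k in [1,j-1].
  j=1: rhs fails.
  j=2: rhs fails.
  j=3: rhs holds; lhs holds on [1,2]. k = 2.

2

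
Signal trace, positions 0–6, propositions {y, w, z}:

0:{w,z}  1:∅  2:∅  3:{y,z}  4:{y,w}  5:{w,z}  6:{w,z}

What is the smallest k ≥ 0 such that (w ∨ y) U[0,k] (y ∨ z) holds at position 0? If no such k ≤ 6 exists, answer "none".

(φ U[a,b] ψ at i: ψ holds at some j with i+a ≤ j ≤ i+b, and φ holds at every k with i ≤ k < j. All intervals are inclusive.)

Need earliest j ≥ 0 with (y ∨ z), and (w ∨ y) at every k in [0,j-1].
  j=0: rhs holds (empty prefix). k = 0.

0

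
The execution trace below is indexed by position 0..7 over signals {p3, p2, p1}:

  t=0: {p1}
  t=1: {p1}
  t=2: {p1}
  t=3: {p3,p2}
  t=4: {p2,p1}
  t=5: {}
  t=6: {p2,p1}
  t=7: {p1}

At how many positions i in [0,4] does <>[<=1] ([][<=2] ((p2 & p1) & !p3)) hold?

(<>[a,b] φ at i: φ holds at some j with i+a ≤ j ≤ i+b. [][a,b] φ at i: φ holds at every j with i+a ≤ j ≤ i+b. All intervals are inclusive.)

0

Evaluate at each i in [0,4]:
  i=0: ✗ (none in [0,1])
  i=1: ✗ (none in [1,2])
  i=2: ✗ (none in [2,3])
  i=3: ✗ (none in [3,4])
  i=4: ✗ (none in [4,5])
Positions where it holds: {} → 0.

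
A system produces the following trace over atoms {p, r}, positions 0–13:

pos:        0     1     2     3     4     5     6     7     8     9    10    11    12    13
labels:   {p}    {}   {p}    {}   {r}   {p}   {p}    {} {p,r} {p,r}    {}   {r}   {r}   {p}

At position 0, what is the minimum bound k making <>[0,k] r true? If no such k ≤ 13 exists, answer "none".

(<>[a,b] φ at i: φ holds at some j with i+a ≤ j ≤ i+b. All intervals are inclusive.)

Scan j = 0,1,… for r:
  j=0: fails
  j=1: fails
  j=2: fails
  j=3: fails
  j=4: holds
First hit at j=4, so smallest k = 4-0 = 4.

4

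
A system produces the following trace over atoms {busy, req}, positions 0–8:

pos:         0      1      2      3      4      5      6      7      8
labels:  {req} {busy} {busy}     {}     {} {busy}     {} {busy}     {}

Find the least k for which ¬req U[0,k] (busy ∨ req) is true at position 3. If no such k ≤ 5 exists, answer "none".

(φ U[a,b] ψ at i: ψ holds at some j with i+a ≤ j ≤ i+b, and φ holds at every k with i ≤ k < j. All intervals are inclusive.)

2

Need earliest j ≥ 3 with (busy ∨ req), and ¬req at every k in [3,j-1].
  j=3: rhs fails.
  j=4: rhs fails.
  j=5: rhs holds; lhs holds on [3,4]. k = 2.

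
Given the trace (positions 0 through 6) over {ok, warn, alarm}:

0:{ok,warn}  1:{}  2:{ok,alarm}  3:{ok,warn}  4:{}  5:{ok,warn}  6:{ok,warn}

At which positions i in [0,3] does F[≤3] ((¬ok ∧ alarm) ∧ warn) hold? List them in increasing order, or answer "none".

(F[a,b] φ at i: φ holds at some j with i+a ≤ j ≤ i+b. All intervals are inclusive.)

none

Evaluate at each i in [0,3]:
  i=0: ✗ (none in [0,3])
  i=1: ✗ (none in [1,4])
  i=2: ✗ (none in [2,5])
  i=3: ✗ (none in [3,6])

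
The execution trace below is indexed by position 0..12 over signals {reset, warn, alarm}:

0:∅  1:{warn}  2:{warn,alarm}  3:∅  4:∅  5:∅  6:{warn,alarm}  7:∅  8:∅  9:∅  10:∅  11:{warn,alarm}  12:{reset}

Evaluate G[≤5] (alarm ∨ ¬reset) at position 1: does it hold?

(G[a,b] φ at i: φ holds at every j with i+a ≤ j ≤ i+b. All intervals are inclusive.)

Check (alarm ∨ ¬reset) at every j in [1,6]:
  j=1: true
  j=2: true
  j=3: true
  j=4: true
  j=5: true
  j=6: true
All positions satisfy it → formula holds.

Holds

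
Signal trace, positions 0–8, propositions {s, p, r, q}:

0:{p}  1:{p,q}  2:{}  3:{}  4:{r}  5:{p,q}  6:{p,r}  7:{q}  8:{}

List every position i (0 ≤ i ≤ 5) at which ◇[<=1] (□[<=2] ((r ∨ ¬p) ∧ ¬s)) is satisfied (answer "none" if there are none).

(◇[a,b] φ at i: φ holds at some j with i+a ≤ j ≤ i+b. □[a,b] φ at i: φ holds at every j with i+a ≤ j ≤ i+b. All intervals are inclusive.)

Evaluate at each i in [0,5]:
  i=0: ✗ (none in [0,1])
  i=1: ✓ (witness j=2)
  i=2: ✓ (witness j=2)
  i=3: ✗ (none in [3,4])
  i=4: ✗ (none in [4,5])
  i=5: ✓ (witness j=6)

1, 2, 5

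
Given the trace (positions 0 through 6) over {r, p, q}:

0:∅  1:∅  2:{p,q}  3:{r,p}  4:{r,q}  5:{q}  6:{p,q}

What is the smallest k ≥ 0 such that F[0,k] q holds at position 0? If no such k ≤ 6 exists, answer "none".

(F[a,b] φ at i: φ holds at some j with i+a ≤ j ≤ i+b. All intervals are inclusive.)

2

Scan j = 0,1,… for q:
  j=0: fails
  j=1: fails
  j=2: holds
First hit at j=2, so smallest k = 2-0 = 2.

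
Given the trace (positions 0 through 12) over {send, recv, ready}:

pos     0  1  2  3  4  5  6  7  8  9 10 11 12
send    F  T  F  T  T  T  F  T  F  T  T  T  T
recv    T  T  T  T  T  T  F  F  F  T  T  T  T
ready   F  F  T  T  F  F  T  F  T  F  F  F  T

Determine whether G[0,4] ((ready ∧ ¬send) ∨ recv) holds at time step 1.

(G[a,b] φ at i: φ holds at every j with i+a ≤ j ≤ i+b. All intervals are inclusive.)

Holds

Check ((ready ∧ ¬send) ∨ recv) at every j in [1,5]:
  j=1: true
  j=2: true
  j=3: true
  j=4: true
  j=5: true
All positions satisfy it → formula holds.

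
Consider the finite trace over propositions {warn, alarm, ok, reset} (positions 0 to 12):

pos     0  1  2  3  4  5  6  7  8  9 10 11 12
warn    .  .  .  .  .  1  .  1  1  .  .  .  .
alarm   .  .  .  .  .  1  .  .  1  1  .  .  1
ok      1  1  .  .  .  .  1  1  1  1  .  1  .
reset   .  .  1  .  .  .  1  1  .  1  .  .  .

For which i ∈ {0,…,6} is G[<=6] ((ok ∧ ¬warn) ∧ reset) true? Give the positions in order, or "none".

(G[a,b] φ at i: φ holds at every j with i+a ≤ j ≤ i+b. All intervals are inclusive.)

none

Evaluate at each i in [0,6]:
  i=0: ✗ (fails at j=0)
  i=1: ✗ (fails at j=1)
  i=2: ✗ (fails at j=2)
  i=3: ✗ (fails at j=3)
  i=4: ✗ (fails at j=4)
  i=5: ✗ (fails at j=5)
  i=6: ✗ (fails at j=7)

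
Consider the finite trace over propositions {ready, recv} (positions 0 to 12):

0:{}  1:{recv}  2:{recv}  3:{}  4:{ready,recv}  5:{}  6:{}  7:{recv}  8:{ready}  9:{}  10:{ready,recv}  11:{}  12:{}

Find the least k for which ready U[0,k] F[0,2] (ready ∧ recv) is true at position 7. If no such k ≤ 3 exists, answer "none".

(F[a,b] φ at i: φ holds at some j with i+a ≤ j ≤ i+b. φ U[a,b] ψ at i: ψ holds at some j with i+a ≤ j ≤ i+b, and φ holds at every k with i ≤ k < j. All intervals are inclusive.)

Need earliest j ≥ 7 with F[0,2] (ready ∧ recv), and ready at every k in [7,j-1].
  j=7: rhs fails.
  j=8: rhs holds but lhs fails at k=7.
  j=9: rhs holds but lhs fails at k=7.
  j=10: rhs holds but lhs fails at k=7.
No witness within the range → none.

none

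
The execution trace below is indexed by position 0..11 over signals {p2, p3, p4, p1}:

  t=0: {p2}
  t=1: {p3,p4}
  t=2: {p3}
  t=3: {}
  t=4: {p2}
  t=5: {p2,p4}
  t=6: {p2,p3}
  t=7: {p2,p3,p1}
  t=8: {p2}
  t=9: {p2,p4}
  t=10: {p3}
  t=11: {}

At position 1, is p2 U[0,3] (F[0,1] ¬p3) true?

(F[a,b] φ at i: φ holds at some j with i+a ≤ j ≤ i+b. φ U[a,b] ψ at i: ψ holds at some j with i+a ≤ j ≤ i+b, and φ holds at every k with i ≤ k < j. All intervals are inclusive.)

Need some j in [1,4] with F[0,1] ¬p3, and p2 at every k in [1,j-1].
  j=1: F[0,1] ¬p3 — fails (none in [1,2]).
  j=2: F[0,1] ¬p3 holds, but p2 fails at k=1 → not this j.
  j=3: F[0,1] ¬p3 holds, but p2 fails at k=1 → not this j.
  j=4: F[0,1] ¬p3 holds, but p2 fails at k=1 → not this j.
No j in the window works → until fails.

False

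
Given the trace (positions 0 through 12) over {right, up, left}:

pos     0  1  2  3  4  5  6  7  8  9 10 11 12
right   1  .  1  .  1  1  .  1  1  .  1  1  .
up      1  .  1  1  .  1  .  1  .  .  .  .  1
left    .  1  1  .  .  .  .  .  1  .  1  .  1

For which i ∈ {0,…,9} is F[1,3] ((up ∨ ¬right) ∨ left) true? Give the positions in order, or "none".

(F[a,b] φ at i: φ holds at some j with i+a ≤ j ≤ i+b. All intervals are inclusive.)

0, 1, 2, 3, 4, 5, 6, 7, 8, 9

Evaluate at each i in [0,9]:
  i=0: ✓ (witness j=1)
  i=1: ✓ (witness j=2)
  i=2: ✓ (witness j=3)
  i=3: ✓ (witness j=5)
  i=4: ✓ (witness j=5)
  i=5: ✓ (witness j=6)
  i=6: ✓ (witness j=7)
  i=7: ✓ (witness j=8)
  i=8: ✓ (witness j=9)
  i=9: ✓ (witness j=10)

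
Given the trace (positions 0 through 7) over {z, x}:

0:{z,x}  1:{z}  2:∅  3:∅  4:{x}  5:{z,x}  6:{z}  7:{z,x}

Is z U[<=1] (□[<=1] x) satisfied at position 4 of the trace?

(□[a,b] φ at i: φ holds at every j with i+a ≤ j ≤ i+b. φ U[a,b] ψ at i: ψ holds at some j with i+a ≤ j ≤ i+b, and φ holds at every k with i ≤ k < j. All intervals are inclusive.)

Need some j in [4,5] with □[<=1] x, and z at every k in [4,j-1].
  j=4: □[<=1] x holds; no prefix to check → satisfied.

Yes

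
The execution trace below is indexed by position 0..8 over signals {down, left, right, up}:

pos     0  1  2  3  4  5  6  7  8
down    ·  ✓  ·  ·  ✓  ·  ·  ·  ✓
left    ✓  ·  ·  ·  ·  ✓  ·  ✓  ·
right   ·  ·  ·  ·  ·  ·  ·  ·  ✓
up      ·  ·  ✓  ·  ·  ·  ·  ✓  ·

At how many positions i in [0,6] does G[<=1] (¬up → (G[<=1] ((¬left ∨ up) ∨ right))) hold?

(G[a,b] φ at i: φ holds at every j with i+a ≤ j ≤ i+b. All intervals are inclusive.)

3

Evaluate at each i in [0,6]:
  i=0: ✗ (fails at j=0)
  i=1: ✓ (all of [1,2])
  i=2: ✓ (all of [2,3])
  i=3: ✗ (fails at j=4)
  i=4: ✗ (fails at j=4)
  i=5: ✗ (fails at j=5)
  i=6: ✓ (all of [6,7])
Positions where it holds: {1, 2, 6} → 3.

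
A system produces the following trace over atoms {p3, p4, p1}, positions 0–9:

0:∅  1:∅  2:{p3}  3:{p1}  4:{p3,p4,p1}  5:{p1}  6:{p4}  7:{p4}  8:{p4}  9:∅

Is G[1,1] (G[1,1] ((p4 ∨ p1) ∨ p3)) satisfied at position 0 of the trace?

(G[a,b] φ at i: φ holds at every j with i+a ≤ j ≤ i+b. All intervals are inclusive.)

Check G[1,1] ((p4 ∨ p1) ∨ p3) at every j in [1,1]:
  j=1: holds on [2,2]
All positions satisfy it → formula holds.

True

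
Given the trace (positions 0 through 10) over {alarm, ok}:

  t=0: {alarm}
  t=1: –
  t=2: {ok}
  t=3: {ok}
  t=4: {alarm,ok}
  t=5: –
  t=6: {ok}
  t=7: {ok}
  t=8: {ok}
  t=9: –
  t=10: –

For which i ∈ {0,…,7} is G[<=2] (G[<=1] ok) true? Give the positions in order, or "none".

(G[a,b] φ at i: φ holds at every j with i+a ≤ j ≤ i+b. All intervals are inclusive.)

Evaluate at each i in [0,7]:
  i=0: ✗ (fails at j=0)
  i=1: ✗ (fails at j=1)
  i=2: ✗ (fails at j=4)
  i=3: ✗ (fails at j=4)
  i=4: ✗ (fails at j=4)
  i=5: ✗ (fails at j=5)
  i=6: ✗ (fails at j=8)
  i=7: ✗ (fails at j=8)

none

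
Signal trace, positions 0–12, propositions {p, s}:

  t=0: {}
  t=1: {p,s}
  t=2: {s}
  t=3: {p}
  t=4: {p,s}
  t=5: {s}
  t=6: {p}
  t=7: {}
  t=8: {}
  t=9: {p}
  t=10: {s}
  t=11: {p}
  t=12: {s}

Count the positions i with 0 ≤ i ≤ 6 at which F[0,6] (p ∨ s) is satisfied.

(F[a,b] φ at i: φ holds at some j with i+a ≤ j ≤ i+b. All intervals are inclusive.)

7

Evaluate at each i in [0,6]:
  i=0: ✓ (witness j=1)
  i=1: ✓ (witness j=1)
  i=2: ✓ (witness j=2)
  i=3: ✓ (witness j=3)
  i=4: ✓ (witness j=4)
  i=5: ✓ (witness j=5)
  i=6: ✓ (witness j=6)
Positions where it holds: {0, 1, 2, 3, 4, 5, 6} → 7.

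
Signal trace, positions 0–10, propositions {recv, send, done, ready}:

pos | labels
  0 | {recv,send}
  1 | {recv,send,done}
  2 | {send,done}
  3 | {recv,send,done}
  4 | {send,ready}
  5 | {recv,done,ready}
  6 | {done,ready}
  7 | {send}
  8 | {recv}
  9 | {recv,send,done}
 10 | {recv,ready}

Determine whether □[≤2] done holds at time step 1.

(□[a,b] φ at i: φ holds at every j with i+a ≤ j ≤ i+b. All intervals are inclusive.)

True

Check done at every j in [1,3]:
  j=1: true
  j=2: true
  j=3: true
All positions satisfy it → formula holds.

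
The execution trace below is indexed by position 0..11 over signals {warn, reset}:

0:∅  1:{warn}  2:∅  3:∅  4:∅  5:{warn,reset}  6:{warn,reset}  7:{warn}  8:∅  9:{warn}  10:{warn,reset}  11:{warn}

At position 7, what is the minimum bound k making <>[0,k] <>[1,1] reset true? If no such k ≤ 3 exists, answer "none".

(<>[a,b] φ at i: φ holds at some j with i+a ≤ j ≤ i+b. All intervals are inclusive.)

Scan j = 7,8,… for <>[1,1] reset:
  j=7: fails
  j=8: fails
  j=9: holds
First hit at j=9, so smallest k = 9-7 = 2.

2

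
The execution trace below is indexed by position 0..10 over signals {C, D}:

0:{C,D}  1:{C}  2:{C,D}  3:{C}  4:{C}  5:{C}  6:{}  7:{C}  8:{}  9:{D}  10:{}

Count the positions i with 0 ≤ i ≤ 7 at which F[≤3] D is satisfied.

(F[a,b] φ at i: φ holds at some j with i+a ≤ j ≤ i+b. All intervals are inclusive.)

5

Evaluate at each i in [0,7]:
  i=0: ✓ (witness j=0)
  i=1: ✓ (witness j=2)
  i=2: ✓ (witness j=2)
  i=3: ✗ (none in [3,6])
  i=4: ✗ (none in [4,7])
  i=5: ✗ (none in [5,8])
  i=6: ✓ (witness j=9)
  i=7: ✓ (witness j=9)
Positions where it holds: {0, 1, 2, 6, 7} → 5.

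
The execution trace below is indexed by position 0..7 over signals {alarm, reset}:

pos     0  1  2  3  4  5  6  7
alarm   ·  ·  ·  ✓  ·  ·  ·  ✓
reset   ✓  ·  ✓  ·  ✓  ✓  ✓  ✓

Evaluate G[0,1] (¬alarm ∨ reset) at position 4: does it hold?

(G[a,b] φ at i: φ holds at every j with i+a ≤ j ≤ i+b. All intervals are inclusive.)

Yes

Check (¬alarm ∨ reset) at every j in [4,5]:
  j=4: true
  j=5: true
All positions satisfy it → formula holds.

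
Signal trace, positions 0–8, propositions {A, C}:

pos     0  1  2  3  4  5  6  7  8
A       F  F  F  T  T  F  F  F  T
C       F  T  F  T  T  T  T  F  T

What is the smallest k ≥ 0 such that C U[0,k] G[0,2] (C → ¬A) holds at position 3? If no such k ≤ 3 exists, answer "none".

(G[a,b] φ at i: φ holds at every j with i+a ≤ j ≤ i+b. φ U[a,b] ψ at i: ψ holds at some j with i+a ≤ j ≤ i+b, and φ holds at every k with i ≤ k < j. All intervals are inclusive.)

2

Need earliest j ≥ 3 with G[0,2] (C → ¬A), and C at every k in [3,j-1].
  j=3: rhs fails.
  j=4: rhs fails.
  j=5: rhs holds; lhs holds on [3,4]. k = 2.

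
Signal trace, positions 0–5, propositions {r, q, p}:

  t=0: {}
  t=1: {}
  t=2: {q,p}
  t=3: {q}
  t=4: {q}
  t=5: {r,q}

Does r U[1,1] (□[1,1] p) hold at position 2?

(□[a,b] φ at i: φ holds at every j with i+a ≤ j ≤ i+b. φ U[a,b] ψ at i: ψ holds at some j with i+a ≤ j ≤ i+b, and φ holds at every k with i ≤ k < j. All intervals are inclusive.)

Need some j in [3,3] with □[1,1] p, and r at every k in [2,j-1].
  j=3: □[1,1] p — fails at 4.
No j in the window works → until fails.

Does not hold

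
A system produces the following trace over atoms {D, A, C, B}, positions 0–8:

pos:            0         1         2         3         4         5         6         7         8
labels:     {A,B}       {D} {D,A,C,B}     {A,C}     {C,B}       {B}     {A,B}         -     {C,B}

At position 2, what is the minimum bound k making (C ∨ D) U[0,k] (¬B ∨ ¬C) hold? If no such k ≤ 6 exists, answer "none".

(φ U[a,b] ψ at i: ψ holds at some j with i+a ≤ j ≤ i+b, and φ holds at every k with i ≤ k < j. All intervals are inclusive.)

Need earliest j ≥ 2 with (¬B ∨ ¬C), and (C ∨ D) at every k in [2,j-1].
  j=2: rhs fails.
  j=3: rhs holds; lhs holds on [2,2]. k = 1.

1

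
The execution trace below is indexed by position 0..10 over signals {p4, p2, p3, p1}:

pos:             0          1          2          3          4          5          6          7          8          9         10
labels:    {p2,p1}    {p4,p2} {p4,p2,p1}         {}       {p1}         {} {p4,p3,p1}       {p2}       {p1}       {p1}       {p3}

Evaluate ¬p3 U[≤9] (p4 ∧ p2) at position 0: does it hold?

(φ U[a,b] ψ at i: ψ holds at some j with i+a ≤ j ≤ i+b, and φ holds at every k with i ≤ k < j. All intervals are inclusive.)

Yes

Need some j in [0,9] with (p4 ∧ p2), and ¬p3 at every k in [0,j-1].
  j=0: (p4 ∧ p2) false.
  j=1: (p4 ∧ p2) holds; ¬p3 holds at every k in [0,0] → satisfied.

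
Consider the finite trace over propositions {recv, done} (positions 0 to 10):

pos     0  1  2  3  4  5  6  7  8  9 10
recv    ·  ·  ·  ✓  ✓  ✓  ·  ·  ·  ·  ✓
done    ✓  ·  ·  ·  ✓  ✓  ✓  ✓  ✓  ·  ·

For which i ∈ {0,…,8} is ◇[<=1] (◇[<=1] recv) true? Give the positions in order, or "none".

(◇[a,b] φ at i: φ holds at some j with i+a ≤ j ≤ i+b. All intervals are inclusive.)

1, 2, 3, 4, 5, 8

Evaluate at each i in [0,8]:
  i=0: ✗ (none in [0,1])
  i=1: ✓ (witness j=2)
  i=2: ✓ (witness j=2)
  i=3: ✓ (witness j=3)
  i=4: ✓ (witness j=4)
  i=5: ✓ (witness j=5)
  i=6: ✗ (none in [6,7])
  i=7: ✗ (none in [7,8])
  i=8: ✓ (witness j=9)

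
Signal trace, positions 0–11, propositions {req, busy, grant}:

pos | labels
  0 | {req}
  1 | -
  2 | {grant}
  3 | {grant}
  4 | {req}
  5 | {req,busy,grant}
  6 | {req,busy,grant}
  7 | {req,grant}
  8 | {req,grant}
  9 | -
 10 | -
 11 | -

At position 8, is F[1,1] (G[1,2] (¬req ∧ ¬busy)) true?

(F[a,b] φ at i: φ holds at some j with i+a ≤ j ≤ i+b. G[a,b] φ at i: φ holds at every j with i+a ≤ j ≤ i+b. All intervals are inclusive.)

Check G[1,2] (¬req ∧ ¬busy) at each j in [9,9]:
  j=9: holds on [10,11]
Found at j=9 → formula holds.

True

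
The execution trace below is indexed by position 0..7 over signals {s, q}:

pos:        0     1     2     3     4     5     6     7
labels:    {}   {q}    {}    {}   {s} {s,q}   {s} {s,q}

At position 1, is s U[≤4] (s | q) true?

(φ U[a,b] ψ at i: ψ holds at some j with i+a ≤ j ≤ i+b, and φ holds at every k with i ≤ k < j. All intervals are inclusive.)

Need some j in [1,5] with (s | q), and s at every k in [1,j-1].
  j=1: (s | q) holds; no prefix to check → satisfied.

Yes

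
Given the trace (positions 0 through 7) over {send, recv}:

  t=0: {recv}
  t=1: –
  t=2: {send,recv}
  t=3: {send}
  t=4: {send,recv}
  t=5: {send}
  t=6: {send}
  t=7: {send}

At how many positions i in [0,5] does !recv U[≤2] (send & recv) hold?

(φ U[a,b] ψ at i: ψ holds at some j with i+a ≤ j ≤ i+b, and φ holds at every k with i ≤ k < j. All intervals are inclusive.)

Evaluate at each i in [0,5]:
  i=0: ✗ (lhs fails at k=0 before rhs at j=2)
  i=1: ✓ (rhs at j=2; lhs holds on [1,1])
  i=2: ✓ (rhs at j=2)
  i=3: ✓ (rhs at j=4; lhs holds on [3,3])
  i=4: ✓ (rhs at j=4)
  i=5: ✗ (no rhs in [5,7])
Positions where it holds: {1, 2, 3, 4} → 4.

4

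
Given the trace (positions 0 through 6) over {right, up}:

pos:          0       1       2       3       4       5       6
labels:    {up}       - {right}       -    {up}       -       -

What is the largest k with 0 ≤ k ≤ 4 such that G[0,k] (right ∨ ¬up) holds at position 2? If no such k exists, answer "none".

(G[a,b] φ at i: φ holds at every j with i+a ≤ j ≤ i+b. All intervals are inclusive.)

1

(right ∨ ¬up) must hold from j=2 onward; find where it first fails.
  j=2: holds
  j=3: holds
  j=4: fails
Holds on [2,3], so largest k = 1.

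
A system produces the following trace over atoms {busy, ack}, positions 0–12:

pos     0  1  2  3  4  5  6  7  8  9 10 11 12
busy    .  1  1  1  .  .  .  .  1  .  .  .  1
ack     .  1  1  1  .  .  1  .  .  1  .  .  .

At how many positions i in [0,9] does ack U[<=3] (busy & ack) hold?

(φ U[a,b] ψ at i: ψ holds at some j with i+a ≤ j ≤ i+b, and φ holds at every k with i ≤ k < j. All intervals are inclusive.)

Evaluate at each i in [0,9]:
  i=0: ✗ (lhs fails at k=0 before rhs at j=1)
  i=1: ✓ (rhs at j=1)
  i=2: ✓ (rhs at j=2)
  i=3: ✓ (rhs at j=3)
  i=4: ✗ (no rhs in [4,7])
  i=5: ✗ (no rhs in [5,8])
  i=6: ✗ (no rhs in [6,9])
  i=7: ✗ (no rhs in [7,10])
  i=8: ✗ (no rhs in [8,11])
  i=9: ✗ (no rhs in [9,12])
Positions where it holds: {1, 2, 3} → 3.

3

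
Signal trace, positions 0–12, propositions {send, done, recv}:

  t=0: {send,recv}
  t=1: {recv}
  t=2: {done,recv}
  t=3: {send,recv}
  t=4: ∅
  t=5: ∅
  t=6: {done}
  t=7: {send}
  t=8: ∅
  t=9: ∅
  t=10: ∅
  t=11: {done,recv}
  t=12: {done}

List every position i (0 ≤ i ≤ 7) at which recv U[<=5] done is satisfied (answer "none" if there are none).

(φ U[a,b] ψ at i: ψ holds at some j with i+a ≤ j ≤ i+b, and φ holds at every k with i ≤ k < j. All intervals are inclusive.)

Evaluate at each i in [0,7]:
  i=0: ✓ (rhs at j=2; lhs holds on [0,1])
  i=1: ✓ (rhs at j=2; lhs holds on [1,1])
  i=2: ✓ (rhs at j=2)
  i=3: ✗ (lhs fails at k=4 before rhs at j=6)
  i=4: ✗ (lhs fails at k=4 before rhs at j=6)
  i=5: ✗ (lhs fails at k=5 before rhs at j=6)
  i=6: ✓ (rhs at j=6)
  i=7: ✗ (lhs fails at k=7 before rhs at j=11)

0, 1, 2, 6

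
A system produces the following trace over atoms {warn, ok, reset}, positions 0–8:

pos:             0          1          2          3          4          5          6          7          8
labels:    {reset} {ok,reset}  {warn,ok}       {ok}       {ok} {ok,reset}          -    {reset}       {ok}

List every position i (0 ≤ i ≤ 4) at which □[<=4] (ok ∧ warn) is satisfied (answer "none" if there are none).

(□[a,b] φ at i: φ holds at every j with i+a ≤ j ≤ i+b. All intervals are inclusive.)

none

Evaluate at each i in [0,4]:
  i=0: ✗ (fails at j=0)
  i=1: ✗ (fails at j=1)
  i=2: ✗ (fails at j=3)
  i=3: ✗ (fails at j=3)
  i=4: ✗ (fails at j=4)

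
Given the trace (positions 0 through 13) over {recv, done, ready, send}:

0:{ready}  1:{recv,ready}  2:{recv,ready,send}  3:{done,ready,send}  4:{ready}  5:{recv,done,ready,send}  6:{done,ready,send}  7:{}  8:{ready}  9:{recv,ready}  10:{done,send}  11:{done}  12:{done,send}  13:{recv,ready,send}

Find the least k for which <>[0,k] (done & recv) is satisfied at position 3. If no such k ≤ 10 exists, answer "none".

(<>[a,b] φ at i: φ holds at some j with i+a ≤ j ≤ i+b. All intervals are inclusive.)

Scan j = 3,4,… for (done & recv):
  j=3: fails
  j=4: fails
  j=5: holds
First hit at j=5, so smallest k = 5-3 = 2.

2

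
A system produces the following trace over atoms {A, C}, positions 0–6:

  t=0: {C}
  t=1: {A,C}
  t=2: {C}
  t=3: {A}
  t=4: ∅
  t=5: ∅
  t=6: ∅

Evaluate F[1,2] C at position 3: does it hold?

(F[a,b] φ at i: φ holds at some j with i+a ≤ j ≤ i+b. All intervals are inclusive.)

Check C at each j in [4,5]:
  j=4: false
  j=5: false
No position in the window satisfies it → formula fails.

No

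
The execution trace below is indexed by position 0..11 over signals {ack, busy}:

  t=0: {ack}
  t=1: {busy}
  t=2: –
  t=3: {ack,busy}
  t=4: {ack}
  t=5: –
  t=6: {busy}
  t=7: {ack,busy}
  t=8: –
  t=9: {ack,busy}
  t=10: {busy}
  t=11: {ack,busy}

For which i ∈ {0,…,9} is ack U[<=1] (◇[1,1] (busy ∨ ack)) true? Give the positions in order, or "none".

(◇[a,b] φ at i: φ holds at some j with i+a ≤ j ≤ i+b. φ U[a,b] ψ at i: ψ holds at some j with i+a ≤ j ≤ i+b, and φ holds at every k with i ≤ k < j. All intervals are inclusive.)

0, 2, 3, 4, 5, 6, 7, 8, 9

Evaluate at each i in [0,9]:
  i=0: ✓ (rhs at j=0)
  i=1: ✗ (lhs fails at k=1 before rhs at j=2)
  i=2: ✓ (rhs at j=2)
  i=3: ✓ (rhs at j=3)
  i=4: ✓ (rhs at j=5; lhs holds on [4,4])
  i=5: ✓ (rhs at j=5)
  i=6: ✓ (rhs at j=6)
  i=7: ✓ (rhs at j=8; lhs holds on [7,7])
  i=8: ✓ (rhs at j=8)
  i=9: ✓ (rhs at j=9)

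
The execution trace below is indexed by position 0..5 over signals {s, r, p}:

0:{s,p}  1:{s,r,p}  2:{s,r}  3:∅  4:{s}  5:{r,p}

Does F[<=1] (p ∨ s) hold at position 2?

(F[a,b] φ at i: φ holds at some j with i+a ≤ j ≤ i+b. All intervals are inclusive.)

Yes

Check (p ∨ s) at each j in [2,3]:
  j=2: true
  j=3: false
Found at j=2 → formula holds.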